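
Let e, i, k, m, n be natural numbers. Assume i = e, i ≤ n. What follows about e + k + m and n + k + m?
e + k + m ≤ n + k + m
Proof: i = e and i ≤ n, therefore e ≤ n. Then e + k ≤ n + k. Then e + k + m ≤ n + k + m.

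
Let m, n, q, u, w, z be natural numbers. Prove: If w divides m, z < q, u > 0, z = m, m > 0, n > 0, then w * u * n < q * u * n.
w divides m and m > 0, thus w ≤ m. z = m and z < q, so m < q. w ≤ m, so w < q. Combined with u > 0, by multiplying by a positive, w * u < q * u. Since n > 0, by multiplying by a positive, w * u * n < q * u * n.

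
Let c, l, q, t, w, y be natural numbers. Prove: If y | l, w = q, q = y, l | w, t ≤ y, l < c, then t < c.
Since w = q and q = y, w = y. Since l | w, l | y. From y | l, y = l. t ≤ y, so t ≤ l. l < c, so t < c.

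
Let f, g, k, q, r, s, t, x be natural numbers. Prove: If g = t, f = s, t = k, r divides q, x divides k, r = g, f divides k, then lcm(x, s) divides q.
f = s and f divides k, hence s divides k. x divides k, so lcm(x, s) divides k. Since r = g and r divides q, g divides q. g = t, so t divides q. Because t = k, k divides q. Because lcm(x, s) divides k, lcm(x, s) divides q.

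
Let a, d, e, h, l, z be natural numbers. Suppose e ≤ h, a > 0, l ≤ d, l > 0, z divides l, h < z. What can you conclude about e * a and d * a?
e * a < d * a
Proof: e ≤ h and h < z, hence e < z. z divides l and l > 0, so z ≤ l. Because l ≤ d, z ≤ d. e < z, so e < d. Since a > 0, by multiplying by a positive, e * a < d * a.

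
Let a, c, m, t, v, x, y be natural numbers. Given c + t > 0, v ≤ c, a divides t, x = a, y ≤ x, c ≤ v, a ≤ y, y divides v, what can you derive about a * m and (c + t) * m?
a * m ≤ (c + t) * m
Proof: Since v ≤ c and c ≤ v, v = c. From x = a and y ≤ x, y ≤ a. Since a ≤ y, y = a. Because y divides v, a divides v. Since v = c, a divides c. From a divides t, a divides c + t. c + t > 0, so a ≤ c + t. By multiplying by a non-negative, a * m ≤ (c + t) * m.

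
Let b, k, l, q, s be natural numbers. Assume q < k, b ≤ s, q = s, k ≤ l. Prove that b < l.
q < k and k ≤ l, hence q < l. From q = s, s < l. Since b ≤ s, b < l.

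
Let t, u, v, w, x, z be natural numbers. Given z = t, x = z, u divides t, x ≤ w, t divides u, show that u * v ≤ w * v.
From t divides u and u divides t, t = u. x = z and z = t, so x = t. x ≤ w, so t ≤ w. t = u, so u ≤ w. By multiplying by a non-negative, u * v ≤ w * v.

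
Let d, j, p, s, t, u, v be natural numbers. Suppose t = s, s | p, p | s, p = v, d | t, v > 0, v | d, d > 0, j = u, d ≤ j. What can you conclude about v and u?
v ≤ u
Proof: Because s | p and p | s, s = p. p = v, so s = v. Since t = s, t = v. Since d | t, d | v. Since v > 0, d ≤ v. From v | d and d > 0, v ≤ d. Since d ≤ v, d = v. Because j = u and d ≤ j, d ≤ u. Since d = v, v ≤ u.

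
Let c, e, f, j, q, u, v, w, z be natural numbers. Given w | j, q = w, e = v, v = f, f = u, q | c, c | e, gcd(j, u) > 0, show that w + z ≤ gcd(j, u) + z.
v = f and f = u, hence v = u. Since e = v, e = u. From q | c and c | e, q | e. From e = u, q | u. q = w, so w | u. w | j, so w | gcd(j, u). gcd(j, u) > 0, so w ≤ gcd(j, u). Then w + z ≤ gcd(j, u) + z.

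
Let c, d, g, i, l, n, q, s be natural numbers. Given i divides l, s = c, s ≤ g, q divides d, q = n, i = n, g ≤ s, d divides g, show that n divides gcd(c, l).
g ≤ s and s ≤ g, therefore g = s. From s = c, g = c. From q = n and q divides d, n divides d. Since d divides g, n divides g. g = c, so n divides c. From i = n and i divides l, n divides l. Because n divides c, n divides gcd(c, l).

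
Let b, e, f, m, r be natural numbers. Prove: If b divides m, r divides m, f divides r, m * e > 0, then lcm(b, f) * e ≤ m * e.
Since f divides r and r divides m, f divides m. Since b divides m, lcm(b, f) divides m. Then lcm(b, f) * e divides m * e. m * e > 0, so lcm(b, f) * e ≤ m * e.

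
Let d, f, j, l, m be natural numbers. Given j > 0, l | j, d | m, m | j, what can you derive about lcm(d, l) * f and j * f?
lcm(d, l) * f ≤ j * f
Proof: From d | m and m | j, d | j. l | j, so lcm(d, l) | j. From j > 0, lcm(d, l) ≤ j. Then lcm(d, l) * f ≤ j * f.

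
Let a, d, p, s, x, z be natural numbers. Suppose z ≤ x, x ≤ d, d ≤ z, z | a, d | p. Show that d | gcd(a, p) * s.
Since z ≤ x and x ≤ d, z ≤ d. Since d ≤ z, z = d. Since z | a, d | a. Since d | p, d | gcd(a, p). Then d | gcd(a, p) * s.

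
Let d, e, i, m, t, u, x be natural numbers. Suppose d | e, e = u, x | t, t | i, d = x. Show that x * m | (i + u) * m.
From x | t and t | i, x | i. From d = x and d | e, x | e. e = u, so x | u. Since x | i, x | i + u. Then x * m | (i + u) * m.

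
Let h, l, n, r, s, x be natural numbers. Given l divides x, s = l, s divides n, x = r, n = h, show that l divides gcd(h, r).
n = h and s divides n, so s divides h. Since s = l, l divides h. Since x = r and l divides x, l divides r. l divides h, so l divides gcd(h, r).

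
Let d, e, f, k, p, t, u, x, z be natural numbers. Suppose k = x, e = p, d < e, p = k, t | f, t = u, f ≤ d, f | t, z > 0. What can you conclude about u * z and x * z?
u * z < x * z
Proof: Because e = p and p = k, e = k. From k = x, e = x. f | t and t | f, therefore f = t. Since f ≤ d, t ≤ d. From d < e, t < e. t = u, so u < e. e = x, so u < x. Since z > 0, u * z < x * z.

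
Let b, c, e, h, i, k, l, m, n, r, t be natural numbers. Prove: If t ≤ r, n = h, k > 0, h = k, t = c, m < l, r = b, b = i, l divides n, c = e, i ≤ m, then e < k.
t = c and c = e, therefore t = e. Since r = b and b = i, r = i. t ≤ r, so t ≤ i. Since i ≤ m, t ≤ m. t = e, so e ≤ m. m < l, so e < l. Because n = h and l divides n, l divides h. Since h = k, l divides k. Since k > 0, l ≤ k. e < l, so e < k.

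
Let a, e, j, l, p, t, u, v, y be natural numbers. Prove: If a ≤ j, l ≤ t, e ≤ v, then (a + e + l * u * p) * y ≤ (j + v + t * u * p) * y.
From a ≤ j and e ≤ v, a + e ≤ j + v. l ≤ t. By multiplying by a non-negative, l * u ≤ t * u. By multiplying by a non-negative, l * u * p ≤ t * u * p. a + e ≤ j + v, so a + e + l * u * p ≤ j + v + t * u * p. By multiplying by a non-negative, (a + e + l * u * p) * y ≤ (j + v + t * u * p) * y.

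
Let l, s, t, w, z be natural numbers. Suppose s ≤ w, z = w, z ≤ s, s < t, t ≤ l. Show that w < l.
z = w and z ≤ s, so w ≤ s. s ≤ w, so s = w. s < t and t ≤ l, so s < l. Since s = w, w < l.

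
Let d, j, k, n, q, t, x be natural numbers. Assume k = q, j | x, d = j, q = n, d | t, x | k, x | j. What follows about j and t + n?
j | t + n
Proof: d = j and d | t, hence j | t. x | j and j | x, therefore x = j. k = q and q = n, hence k = n. x | k, so x | n. x = j, so j | n. From j | t, j | t + n.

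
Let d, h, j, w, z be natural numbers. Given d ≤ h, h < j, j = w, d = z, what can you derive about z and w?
z < w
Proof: Because d ≤ h and h < j, d < j. Since d = z, z < j. From j = w, z < w.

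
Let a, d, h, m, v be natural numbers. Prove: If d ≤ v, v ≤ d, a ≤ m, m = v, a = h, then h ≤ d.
v ≤ d and d ≤ v, thus v = d. Since m = v, m = d. a = h and a ≤ m, thus h ≤ m. Since m = d, h ≤ d.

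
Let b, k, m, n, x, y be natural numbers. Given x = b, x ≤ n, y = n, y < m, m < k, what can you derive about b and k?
b < k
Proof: x = b and x ≤ n, thus b ≤ n. Because y < m and m < k, y < k. Since y = n, n < k. Since b ≤ n, b < k.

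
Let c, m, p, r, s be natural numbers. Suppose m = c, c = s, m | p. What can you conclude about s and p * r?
s | p * r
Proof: m = c and c = s, therefore m = s. m | p, so s | p. Then s | p * r.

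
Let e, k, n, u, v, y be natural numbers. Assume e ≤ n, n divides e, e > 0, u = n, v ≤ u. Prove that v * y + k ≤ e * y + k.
n divides e and e > 0, therefore n ≤ e. e ≤ n, so n = e. u = n, so u = e. Since v ≤ u, v ≤ e. By multiplying by a non-negative, v * y ≤ e * y. Then v * y + k ≤ e * y + k.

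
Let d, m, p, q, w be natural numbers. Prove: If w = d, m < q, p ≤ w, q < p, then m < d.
q < p and p ≤ w, hence q < w. Since w = d, q < d. Since m < q, m < d.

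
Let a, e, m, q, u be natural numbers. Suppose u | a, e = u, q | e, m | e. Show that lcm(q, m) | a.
q | e and m | e, so lcm(q, m) | e. Since e = u, lcm(q, m) | u. u | a, so lcm(q, m) | a.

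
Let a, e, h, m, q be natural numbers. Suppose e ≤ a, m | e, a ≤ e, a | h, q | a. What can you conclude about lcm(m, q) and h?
lcm(m, q) | h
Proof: e ≤ a and a ≤ e, therefore e = a. m | e, so m | a. From q | a, lcm(m, q) | a. a | h, so lcm(m, q) | h.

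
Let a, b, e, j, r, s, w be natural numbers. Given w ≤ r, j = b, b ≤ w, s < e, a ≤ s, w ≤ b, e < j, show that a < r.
s < e and e < j, therefore s < j. j = b, so s < b. From a ≤ s, a < b. w ≤ b and b ≤ w, hence w = b. w ≤ r, so b ≤ r. a < b, so a < r.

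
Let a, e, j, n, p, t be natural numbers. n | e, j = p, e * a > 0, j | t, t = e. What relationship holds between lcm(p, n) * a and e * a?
lcm(p, n) * a ≤ e * a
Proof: t = e and j | t, so j | e. Since j = p, p | e. Because n | e, lcm(p, n) | e. Then lcm(p, n) * a | e * a. e * a > 0, so lcm(p, n) * a ≤ e * a.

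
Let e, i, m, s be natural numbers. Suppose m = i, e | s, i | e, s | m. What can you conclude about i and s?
i = s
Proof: i | e and e | s, therefore i | s. From m = i and s | m, s | i. i | s, so i = s.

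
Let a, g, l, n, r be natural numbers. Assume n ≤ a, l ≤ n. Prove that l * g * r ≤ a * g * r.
l ≤ n and n ≤ a, thus l ≤ a. By multiplying by a non-negative, l * g ≤ a * g. By multiplying by a non-negative, l * g * r ≤ a * g * r.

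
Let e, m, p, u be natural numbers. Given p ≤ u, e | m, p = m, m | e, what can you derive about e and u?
e ≤ u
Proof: m | e and e | m, therefore m = e. Because p = m, p = e. p ≤ u, so e ≤ u.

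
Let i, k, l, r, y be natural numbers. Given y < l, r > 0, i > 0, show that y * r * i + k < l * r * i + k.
Since y < l and r > 0, by multiplying by a positive, y * r < l * r. Using i > 0 and multiplying by a positive, y * r * i < l * r * i. Then y * r * i + k < l * r * i + k.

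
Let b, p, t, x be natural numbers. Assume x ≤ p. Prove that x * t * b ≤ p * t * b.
x ≤ p. By multiplying by a non-negative, x * t ≤ p * t. By multiplying by a non-negative, x * t * b ≤ p * t * b.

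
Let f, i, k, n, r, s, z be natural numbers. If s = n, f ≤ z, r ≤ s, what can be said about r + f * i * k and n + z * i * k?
r + f * i * k ≤ n + z * i * k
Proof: From s = n and r ≤ s, r ≤ n. f ≤ z. By multiplying by a non-negative, f * i ≤ z * i. By multiplying by a non-negative, f * i * k ≤ z * i * k. r ≤ n, so r + f * i * k ≤ n + z * i * k.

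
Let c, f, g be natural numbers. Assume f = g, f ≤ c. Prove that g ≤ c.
From f = g and f ≤ c, by substitution, g ≤ c.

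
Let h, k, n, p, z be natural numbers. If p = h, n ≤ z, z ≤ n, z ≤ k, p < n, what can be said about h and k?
h < k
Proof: p = h and p < n, therefore h < n. z ≤ n and n ≤ z, hence z = n. z ≤ k, so n ≤ k. Since h < n, h < k.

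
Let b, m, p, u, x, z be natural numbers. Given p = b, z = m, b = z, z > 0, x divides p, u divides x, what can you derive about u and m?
u ≤ m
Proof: p = b and b = z, hence p = z. Since x divides p, x divides z. Since u divides x, u divides z. Since z > 0, u ≤ z. z = m, so u ≤ m.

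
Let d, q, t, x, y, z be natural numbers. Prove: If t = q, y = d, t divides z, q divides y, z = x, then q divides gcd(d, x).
Because y = d and q divides y, q divides d. z = x and t divides z, therefore t divides x. Since t = q, q divides x. q divides d, so q divides gcd(d, x).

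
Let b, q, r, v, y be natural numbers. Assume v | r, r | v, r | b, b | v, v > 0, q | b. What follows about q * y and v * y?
q * y ≤ v * y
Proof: r | v and v | r, so r = v. Since r | b, v | b. b | v, so b = v. From q | b, q | v. v > 0, so q ≤ v. Then q * y ≤ v * y.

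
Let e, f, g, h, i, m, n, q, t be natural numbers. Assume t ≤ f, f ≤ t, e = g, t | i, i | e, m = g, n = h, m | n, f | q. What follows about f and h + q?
f | h + q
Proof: t ≤ f and f ≤ t, thus t = f. From t | i and i | e, t | e. e = g, so t | g. Since t = f, f | g. Since n = h and m | n, m | h. m = g, so g | h. f | g, so f | h. f | q, so f | h + q.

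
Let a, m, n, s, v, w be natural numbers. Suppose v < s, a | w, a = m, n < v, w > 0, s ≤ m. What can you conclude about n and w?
n < w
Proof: Because v < s and s ≤ m, v < m. Since n < v, n < m. Because a = m and a | w, m | w. w > 0, so m ≤ w. From n < m, n < w.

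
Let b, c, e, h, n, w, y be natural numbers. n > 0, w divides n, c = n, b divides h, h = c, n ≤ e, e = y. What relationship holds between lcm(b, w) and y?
lcm(b, w) ≤ y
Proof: Because h = c and c = n, h = n. Since b divides h, b divides n. w divides n, so lcm(b, w) divides n. Since n > 0, lcm(b, w) ≤ n. e = y and n ≤ e, thus n ≤ y. lcm(b, w) ≤ n, so lcm(b, w) ≤ y.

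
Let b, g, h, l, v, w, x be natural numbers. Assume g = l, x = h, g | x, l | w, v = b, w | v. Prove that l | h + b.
x = h and g | x, thus g | h. Because g = l, l | h. Since v = b and w | v, w | b. Because l | w, l | b. l | h, so l | h + b.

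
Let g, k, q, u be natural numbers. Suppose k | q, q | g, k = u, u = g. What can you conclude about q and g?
q = g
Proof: Because k = u and u = g, k = g. k | q, so g | q. q | g, so q = g.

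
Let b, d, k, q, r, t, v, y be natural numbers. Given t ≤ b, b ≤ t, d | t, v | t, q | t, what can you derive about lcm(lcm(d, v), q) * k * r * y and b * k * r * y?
lcm(lcm(d, v), q) * k * r * y | b * k * r * y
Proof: t ≤ b and b ≤ t, thus t = b. From d | t and v | t, lcm(d, v) | t. q | t, so lcm(lcm(d, v), q) | t. t = b, so lcm(lcm(d, v), q) | b. Then lcm(lcm(d, v), q) * k | b * k. Then lcm(lcm(d, v), q) * k * r | b * k * r. Then lcm(lcm(d, v), q) * k * r * y | b * k * r * y.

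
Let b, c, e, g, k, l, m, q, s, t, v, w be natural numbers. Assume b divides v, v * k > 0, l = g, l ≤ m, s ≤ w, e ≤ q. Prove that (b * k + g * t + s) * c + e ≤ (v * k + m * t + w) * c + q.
b divides v, thus b * k divides v * k. Because v * k > 0, b * k ≤ v * k. From l = g and l ≤ m, g ≤ m. By multiplying by a non-negative, g * t ≤ m * t. s ≤ w, so g * t + s ≤ m * t + w. Since b * k ≤ v * k, b * k + g * t + s ≤ v * k + m * t + w. By multiplying by a non-negative, (b * k + g * t + s) * c ≤ (v * k + m * t + w) * c. Since e ≤ q, (b * k + g * t + s) * c + e ≤ (v * k + m * t + w) * c + q.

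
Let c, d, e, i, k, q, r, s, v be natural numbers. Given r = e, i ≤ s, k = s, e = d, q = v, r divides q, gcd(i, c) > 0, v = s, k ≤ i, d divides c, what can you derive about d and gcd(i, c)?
d ≤ gcd(i, c)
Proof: k = s and k ≤ i, hence s ≤ i. i ≤ s, so s = i. Since v = s, v = i. Because r = e and r divides q, e divides q. Since q = v, e divides v. Since v = i, e divides i. Because e = d, d divides i. Since d divides c, d divides gcd(i, c). gcd(i, c) > 0, so d ≤ gcd(i, c).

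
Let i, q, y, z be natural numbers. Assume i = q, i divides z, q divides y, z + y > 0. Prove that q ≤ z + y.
Since i = q and i divides z, q divides z. Since q divides y, q divides z + y. From z + y > 0, q ≤ z + y.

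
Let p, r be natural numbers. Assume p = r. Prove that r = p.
p = r. By symmetry, r = p.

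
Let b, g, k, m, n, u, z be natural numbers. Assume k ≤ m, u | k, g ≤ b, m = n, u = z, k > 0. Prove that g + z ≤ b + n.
From u = z and u | k, z | k. Since k > 0, z ≤ k. m = n and k ≤ m, hence k ≤ n. Since z ≤ k, z ≤ n. From g ≤ b, g + z ≤ b + n.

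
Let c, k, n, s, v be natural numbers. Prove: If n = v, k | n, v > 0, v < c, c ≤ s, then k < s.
n = v and k | n, hence k | v. Because v > 0, k ≤ v. v < c and c ≤ s, so v < s. k ≤ v, so k < s.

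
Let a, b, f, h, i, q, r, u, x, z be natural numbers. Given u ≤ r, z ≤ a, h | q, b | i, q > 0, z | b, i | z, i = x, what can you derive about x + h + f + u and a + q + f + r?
x + h + f + u ≤ a + q + f + r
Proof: z | b and b | i, so z | i. From i | z, z = i. Since i = x, z = x. z ≤ a, so x ≤ a. Because h | q and q > 0, h ≤ q. Then h + f ≤ q + f. Since u ≤ r, h + f + u ≤ q + f + r. Since x ≤ a, x + h + f + u ≤ a + q + f + r.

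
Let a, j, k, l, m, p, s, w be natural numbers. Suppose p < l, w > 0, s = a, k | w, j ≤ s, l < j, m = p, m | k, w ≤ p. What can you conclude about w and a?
w < a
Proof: From m = p and m | k, p | k. Since k | w, p | w. From w > 0, p ≤ w. w ≤ p, so p = w. p < l and l < j, so p < j. j ≤ s, so p < s. Since p = w, w < s. Since s = a, w < a.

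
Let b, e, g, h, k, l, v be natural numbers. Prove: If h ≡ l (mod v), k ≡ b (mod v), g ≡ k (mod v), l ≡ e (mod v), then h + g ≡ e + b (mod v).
h ≡ l (mod v) and l ≡ e (mod v), so h ≡ e (mod v). g ≡ k (mod v) and k ≡ b (mod v), thus g ≡ b (mod v). h ≡ e (mod v), so h + g ≡ e + b (mod v).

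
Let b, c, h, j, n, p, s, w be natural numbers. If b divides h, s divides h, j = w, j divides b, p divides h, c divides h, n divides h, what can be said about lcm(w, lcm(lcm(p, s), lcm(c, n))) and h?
lcm(w, lcm(lcm(p, s), lcm(c, n))) divides h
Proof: Because j = w and j divides b, w divides b. Since b divides h, w divides h. p divides h and s divides h, so lcm(p, s) divides h. c divides h and n divides h, so lcm(c, n) divides h. Since lcm(p, s) divides h, lcm(lcm(p, s), lcm(c, n)) divides h. Since w divides h, lcm(w, lcm(lcm(p, s), lcm(c, n))) divides h.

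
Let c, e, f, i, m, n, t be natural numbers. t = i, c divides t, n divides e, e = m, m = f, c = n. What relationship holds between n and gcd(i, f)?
n divides gcd(i, f)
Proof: Because t = i and c divides t, c divides i. Since c = n, n divides i. e = m and m = f, so e = f. Since n divides e, n divides f. From n divides i, n divides gcd(i, f).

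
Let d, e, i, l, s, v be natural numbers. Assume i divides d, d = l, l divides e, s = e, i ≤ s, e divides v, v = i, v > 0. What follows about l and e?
l = e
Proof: s = e and i ≤ s, so i ≤ e. e divides v and v > 0, therefore e ≤ v. Since v = i, e ≤ i. Since i ≤ e, i = e. Since d = l and i divides d, i divides l. i = e, so e divides l. Since l divides e, l = e.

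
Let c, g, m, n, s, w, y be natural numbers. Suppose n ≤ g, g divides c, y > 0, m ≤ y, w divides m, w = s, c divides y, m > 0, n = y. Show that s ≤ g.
From w = s and w divides m, s divides m. m > 0, so s ≤ m. n = y and n ≤ g, thus y ≤ g. g divides c and c divides y, thus g divides y. y > 0, so g ≤ y. y ≤ g, so y = g. m ≤ y, so m ≤ g. Since s ≤ m, s ≤ g.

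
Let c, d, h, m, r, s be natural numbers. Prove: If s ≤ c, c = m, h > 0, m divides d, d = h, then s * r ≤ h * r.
c = m and s ≤ c, therefore s ≤ m. Because d = h and m divides d, m divides h. From h > 0, m ≤ h. From s ≤ m, s ≤ h. By multiplying by a non-negative, s * r ≤ h * r.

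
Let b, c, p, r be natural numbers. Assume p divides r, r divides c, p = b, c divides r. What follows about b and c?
b divides c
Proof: r divides c and c divides r, so r = c. p divides r, so p divides c. Since p = b, b divides c.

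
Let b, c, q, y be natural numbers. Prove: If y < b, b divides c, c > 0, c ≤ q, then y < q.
From b divides c and c > 0, b ≤ c. Since c ≤ q, b ≤ q. Since y < b, y < q.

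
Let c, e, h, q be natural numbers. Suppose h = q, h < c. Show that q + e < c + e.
h = q and h < c, therefore q < c. Then q + e < c + e.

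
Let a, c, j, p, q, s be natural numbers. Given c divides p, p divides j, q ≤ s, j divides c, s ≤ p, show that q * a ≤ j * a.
j divides c and c divides p, therefore j divides p. Since p divides j, p = j. Since s ≤ p, s ≤ j. Since q ≤ s, q ≤ j. By multiplying by a non-negative, q * a ≤ j * a.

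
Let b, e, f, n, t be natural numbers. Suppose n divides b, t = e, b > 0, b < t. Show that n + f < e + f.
n divides b and b > 0, therefore n ≤ b. Since t = e and b < t, b < e. Since n ≤ b, n < e. Then n + f < e + f.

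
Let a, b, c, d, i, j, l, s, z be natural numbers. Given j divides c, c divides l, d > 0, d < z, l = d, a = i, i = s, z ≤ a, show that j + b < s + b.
Because a = i and i = s, a = s. l = d and c divides l, hence c divides d. j divides c, so j divides d. Since d > 0, j ≤ d. Because d < z and z ≤ a, d < a. j ≤ d, so j < a. a = s, so j < s. Then j + b < s + b.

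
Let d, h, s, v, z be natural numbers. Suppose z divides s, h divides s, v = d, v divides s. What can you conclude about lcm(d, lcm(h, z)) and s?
lcm(d, lcm(h, z)) divides s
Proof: v = d and v divides s, therefore d divides s. h divides s and z divides s, therefore lcm(h, z) divides s. d divides s, so lcm(d, lcm(h, z)) divides s.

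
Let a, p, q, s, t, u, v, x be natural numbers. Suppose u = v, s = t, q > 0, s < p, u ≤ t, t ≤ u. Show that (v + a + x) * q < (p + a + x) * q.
Because t ≤ u and u ≤ t, t = u. u = v, so t = v. From s = t and s < p, t < p. t = v, so v < p. Then v + a < p + a. Then v + a + x < p + a + x. Since q > 0, by multiplying by a positive, (v + a + x) * q < (p + a + x) * q.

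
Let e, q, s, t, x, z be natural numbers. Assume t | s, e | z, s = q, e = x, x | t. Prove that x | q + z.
s = q and t | s, so t | q. Since x | t, x | q. e = x and e | z, hence x | z. Because x | q, x | q + z.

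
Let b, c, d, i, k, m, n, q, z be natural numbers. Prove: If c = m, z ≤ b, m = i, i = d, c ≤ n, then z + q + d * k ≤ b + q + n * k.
z ≤ b, hence z + q ≤ b + q. Since m = i and i = d, m = d. Since c = m and c ≤ n, m ≤ n. Since m = d, d ≤ n. By multiplying by a non-negative, d * k ≤ n * k. Since z + q ≤ b + q, z + q + d * k ≤ b + q + n * k.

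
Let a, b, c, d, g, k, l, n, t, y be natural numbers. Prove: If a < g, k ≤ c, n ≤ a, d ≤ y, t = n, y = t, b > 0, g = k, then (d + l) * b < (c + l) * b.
y = t and t = n, thus y = n. d ≤ y, so d ≤ n. n ≤ a and a < g, so n < g. Since g = k, n < k. Since d ≤ n, d < k. Since k ≤ c, d < c. Then d + l < c + l. From b > 0, by multiplying by a positive, (d + l) * b < (c + l) * b.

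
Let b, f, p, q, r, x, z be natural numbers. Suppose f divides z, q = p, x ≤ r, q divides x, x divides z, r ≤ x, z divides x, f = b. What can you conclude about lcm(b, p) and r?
lcm(b, p) divides r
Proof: x ≤ r and r ≤ x, so x = r. z divides x and x divides z, hence z = x. Since f divides z, f divides x. Since f = b, b divides x. Because q = p and q divides x, p divides x. Since b divides x, lcm(b, p) divides x. From x = r, lcm(b, p) divides r.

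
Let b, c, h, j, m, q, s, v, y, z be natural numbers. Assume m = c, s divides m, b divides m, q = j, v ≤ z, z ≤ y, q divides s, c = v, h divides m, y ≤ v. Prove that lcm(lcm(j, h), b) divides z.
m = c and c = v, hence m = v. z ≤ y and y ≤ v, thus z ≤ v. Since v ≤ z, v = z. m = v, so m = z. q = j and q divides s, so j divides s. Since s divides m, j divides m. Since h divides m, lcm(j, h) divides m. Since b divides m, lcm(lcm(j, h), b) divides m. Since m = z, lcm(lcm(j, h), b) divides z.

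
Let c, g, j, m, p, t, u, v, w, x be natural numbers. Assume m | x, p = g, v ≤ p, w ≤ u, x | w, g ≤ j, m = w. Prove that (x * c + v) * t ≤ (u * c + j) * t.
Since m = w and m | x, w | x. x | w, so w = x. From w ≤ u, x ≤ u. Then x * c ≤ u * c. p = g and v ≤ p, thus v ≤ g. Since g ≤ j, v ≤ j. Because x * c ≤ u * c, x * c + v ≤ u * c + j. Then (x * c + v) * t ≤ (u * c + j) * t.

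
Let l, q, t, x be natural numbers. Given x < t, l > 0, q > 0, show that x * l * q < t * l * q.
From x < t and l > 0, x * l < t * l. q > 0, so x * l * q < t * l * q.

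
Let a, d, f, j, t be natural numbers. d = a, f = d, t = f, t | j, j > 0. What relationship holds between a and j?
a ≤ j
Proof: t = f and t | j, therefore f | j. f = d, so d | j. d = a, so a | j. Since j > 0, a ≤ j.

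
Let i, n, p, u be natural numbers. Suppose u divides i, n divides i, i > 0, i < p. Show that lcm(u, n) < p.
Since u divides i and n divides i, lcm(u, n) divides i. i > 0, so lcm(u, n) ≤ i. i < p, so lcm(u, n) < p.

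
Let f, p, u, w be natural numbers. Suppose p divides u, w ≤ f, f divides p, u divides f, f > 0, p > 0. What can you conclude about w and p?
w ≤ p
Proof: Since f divides p and p > 0, f ≤ p. p divides u and u divides f, hence p divides f. f > 0, so p ≤ f. f ≤ p, so f = p. Because w ≤ f, w ≤ p.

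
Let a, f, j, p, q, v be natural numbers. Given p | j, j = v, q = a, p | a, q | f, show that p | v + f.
j = v and p | j, thus p | v. q = a and q | f, hence a | f. Since p | a, p | f. Since p | v, p | v + f.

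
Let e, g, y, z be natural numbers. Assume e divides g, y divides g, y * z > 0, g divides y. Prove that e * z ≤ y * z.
g divides y and y divides g, hence g = y. e divides g, so e divides y. Then e * z divides y * z. Since y * z > 0, e * z ≤ y * z.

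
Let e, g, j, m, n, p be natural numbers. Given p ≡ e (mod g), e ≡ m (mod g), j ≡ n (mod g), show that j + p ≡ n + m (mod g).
Since p ≡ e (mod g) and e ≡ m (mod g), p ≡ m (mod g). Using j ≡ n (mod g), by adding congruences, j + p ≡ n + m (mod g).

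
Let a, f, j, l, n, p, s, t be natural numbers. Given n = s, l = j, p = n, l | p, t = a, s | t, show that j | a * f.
p = n and l | p, so l | n. l = j, so j | n. n = s, so j | s. t = a and s | t, hence s | a. Because j | s, j | a. Then j | a * f.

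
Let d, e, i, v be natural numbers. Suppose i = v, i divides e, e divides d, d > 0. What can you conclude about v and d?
v ≤ d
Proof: i divides e and e divides d, thus i divides d. Since d > 0, i ≤ d. i = v, so v ≤ d.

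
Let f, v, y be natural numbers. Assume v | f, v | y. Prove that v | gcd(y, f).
v | y and v | f. Because common divisors divide the gcd, v | gcd(y, f).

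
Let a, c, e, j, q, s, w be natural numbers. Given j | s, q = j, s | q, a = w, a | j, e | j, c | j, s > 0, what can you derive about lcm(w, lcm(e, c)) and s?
lcm(w, lcm(e, c)) ≤ s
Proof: q = j and s | q, so s | j. From j | s, j = s. a = w and a | j, hence w | j. e | j and c | j, hence lcm(e, c) | j. Since w | j, lcm(w, lcm(e, c)) | j. j = s, so lcm(w, lcm(e, c)) | s. Since s > 0, lcm(w, lcm(e, c)) ≤ s.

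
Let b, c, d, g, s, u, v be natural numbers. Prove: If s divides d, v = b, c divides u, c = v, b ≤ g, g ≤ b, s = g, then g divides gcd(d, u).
From s = g and s divides d, g divides d. c = v and v = b, hence c = b. b ≤ g and g ≤ b, hence b = g. Since c = b, c = g. c divides u, so g divides u. Since g divides d, g divides gcd(d, u).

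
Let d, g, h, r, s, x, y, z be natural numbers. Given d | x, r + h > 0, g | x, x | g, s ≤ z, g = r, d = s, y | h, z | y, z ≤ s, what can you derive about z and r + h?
z ≤ r + h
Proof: From s ≤ z and z ≤ s, s = z. x | g and g | x, therefore x = g. d = s and d | x, so s | x. x = g, so s | g. From s = z, z | g. Since g = r, z | r. z | y and y | h, hence z | h. Since z | r, z | r + h. r + h > 0, so z ≤ r + h.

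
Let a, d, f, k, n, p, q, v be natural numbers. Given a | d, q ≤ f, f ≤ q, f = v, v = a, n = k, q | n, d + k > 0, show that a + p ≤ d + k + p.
q ≤ f and f ≤ q, hence q = f. From f = v and v = a, f = a. Since q = f, q = a. n = k and q | n, so q | k. Since q = a, a | k. a | d, so a | d + k. Since d + k > 0, a ≤ d + k. Then a + p ≤ d + k + p.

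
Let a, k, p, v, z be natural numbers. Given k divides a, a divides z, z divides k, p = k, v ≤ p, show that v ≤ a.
a divides z and z divides k, thus a divides k. k divides a, so k = a. Since p = k, p = a. v ≤ p, so v ≤ a.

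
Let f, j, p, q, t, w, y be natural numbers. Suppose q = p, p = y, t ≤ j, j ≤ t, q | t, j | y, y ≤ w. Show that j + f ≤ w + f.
q = p and p = y, so q = y. t ≤ j and j ≤ t, thus t = j. Since q | t, q | j. Since q = y, y | j. Since j | y, y = j. Since y ≤ w, j ≤ w. Then j + f ≤ w + f.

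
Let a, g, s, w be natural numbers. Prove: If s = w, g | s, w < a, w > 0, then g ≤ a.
Because s = w and g | s, g | w. Since w > 0, g ≤ w. w < a, so g < a. Then g ≤ a.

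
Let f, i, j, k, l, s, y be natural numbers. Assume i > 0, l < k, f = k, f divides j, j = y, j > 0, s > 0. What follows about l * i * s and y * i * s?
l * i * s < y * i * s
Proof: f = k and f divides j, so k divides j. Since j > 0, k ≤ j. Since j = y, k ≤ y. Since l < k, l < y. Since i > 0, by multiplying by a positive, l * i < y * i. Since s > 0, by multiplying by a positive, l * i * s < y * i * s.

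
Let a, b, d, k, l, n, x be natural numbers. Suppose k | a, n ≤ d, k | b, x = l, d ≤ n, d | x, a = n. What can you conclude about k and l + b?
k | l + b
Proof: From a = n and k | a, k | n. d ≤ n and n ≤ d, therefore d = n. x = l and d | x, thus d | l. d = n, so n | l. k | n, so k | l. k | b, so k | l + b.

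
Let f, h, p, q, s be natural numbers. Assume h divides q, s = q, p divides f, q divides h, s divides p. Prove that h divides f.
From q divides h and h divides q, q = h. s = q, so s = h. Since s divides p and p divides f, s divides f. s = h, so h divides f.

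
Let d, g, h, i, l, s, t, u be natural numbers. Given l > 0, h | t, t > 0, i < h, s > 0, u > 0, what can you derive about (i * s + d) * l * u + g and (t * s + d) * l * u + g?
(i * s + d) * l * u + g < (t * s + d) * l * u + g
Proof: h | t and t > 0, therefore h ≤ t. Since i < h, i < t. s > 0, so i * s < t * s. Then i * s + d < t * s + d. l > 0, so (i * s + d) * l < (t * s + d) * l. From u > 0, (i * s + d) * l * u < (t * s + d) * l * u. Then (i * s + d) * l * u + g < (t * s + d) * l * u + g.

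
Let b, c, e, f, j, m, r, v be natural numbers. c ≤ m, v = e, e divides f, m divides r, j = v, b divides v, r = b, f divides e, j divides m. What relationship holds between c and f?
c ≤ f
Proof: r = b and m divides r, so m divides b. Since b divides v, m divides v. j = v and j divides m, hence v divides m. Since m divides v, m = v. From v = e, m = e. From e divides f and f divides e, e = f. Since m = e, m = f. c ≤ m, so c ≤ f.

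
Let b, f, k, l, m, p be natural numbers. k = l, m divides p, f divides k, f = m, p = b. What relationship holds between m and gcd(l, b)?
m divides gcd(l, b)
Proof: f = m and f divides k, so m divides k. k = l, so m divides l. p = b and m divides p, hence m divides b. m divides l, so m divides gcd(l, b).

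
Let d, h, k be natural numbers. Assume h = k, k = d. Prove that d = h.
From h = k and k = d, h = d. Then d = h.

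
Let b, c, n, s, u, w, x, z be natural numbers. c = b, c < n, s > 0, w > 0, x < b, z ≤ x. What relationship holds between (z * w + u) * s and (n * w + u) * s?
(z * w + u) * s < (n * w + u) * s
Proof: Since z ≤ x and x < b, z < b. From c = b and c < n, b < n. Since z < b, z < n. Since w > 0, by multiplying by a positive, z * w < n * w. Then z * w + u < n * w + u. Since s > 0, by multiplying by a positive, (z * w + u) * s < (n * w + u) * s.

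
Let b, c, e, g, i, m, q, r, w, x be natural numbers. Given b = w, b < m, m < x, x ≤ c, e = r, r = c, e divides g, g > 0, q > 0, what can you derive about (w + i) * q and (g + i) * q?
(w + i) * q < (g + i) * q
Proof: Since m < x and x ≤ c, m < c. Since b < m, b < c. e = r and r = c, so e = c. e divides g and g > 0, so e ≤ g. Because e = c, c ≤ g. Since b < c, b < g. Since b = w, w < g. Then w + i < g + i. Combining with q > 0, by multiplying by a positive, (w + i) * q < (g + i) * q.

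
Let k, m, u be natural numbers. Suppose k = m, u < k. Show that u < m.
k = m and u < k. By substitution, u < m.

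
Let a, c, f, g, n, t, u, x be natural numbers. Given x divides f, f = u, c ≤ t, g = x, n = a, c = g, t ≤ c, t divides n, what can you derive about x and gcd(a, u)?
x divides gcd(a, u)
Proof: Since t ≤ c and c ≤ t, t = c. Since c = g, t = g. Since g = x, t = x. Because t divides n, x divides n. From n = a, x divides a. f = u and x divides f, therefore x divides u. x divides a, so x divides gcd(a, u).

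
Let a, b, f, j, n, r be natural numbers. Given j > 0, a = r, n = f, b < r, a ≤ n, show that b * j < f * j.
Because a = r and a ≤ n, r ≤ n. Since n = f, r ≤ f. Since b < r, b < f. From j > 0, by multiplying by a positive, b * j < f * j.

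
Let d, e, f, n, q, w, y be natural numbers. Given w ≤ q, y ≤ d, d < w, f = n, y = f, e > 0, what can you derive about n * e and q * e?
n * e < q * e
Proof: y = f and f = n, therefore y = n. Since y ≤ d, n ≤ d. d < w and w ≤ q, thus d < q. From n ≤ d, n < q. Because e > 0, by multiplying by a positive, n * e < q * e.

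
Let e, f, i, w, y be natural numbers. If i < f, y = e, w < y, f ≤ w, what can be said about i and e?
i < e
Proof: Because f ≤ w and w < y, f < y. y = e, so f < e. Since i < f, i < e.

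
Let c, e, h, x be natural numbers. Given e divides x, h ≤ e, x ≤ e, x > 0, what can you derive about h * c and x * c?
h * c ≤ x * c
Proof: Since e divides x and x > 0, e ≤ x. x ≤ e, so e = x. Since h ≤ e, h ≤ x. By multiplying by a non-negative, h * c ≤ x * c.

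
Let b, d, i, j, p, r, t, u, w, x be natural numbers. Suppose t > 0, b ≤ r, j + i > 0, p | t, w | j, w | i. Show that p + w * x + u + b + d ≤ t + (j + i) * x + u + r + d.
p | t and t > 0, hence p ≤ t. w | j and w | i, therefore w | j + i. j + i > 0, so w ≤ j + i. Then w * x ≤ (j + i) * x. Then w * x + u ≤ (j + i) * x + u. Because b ≤ r, w * x + u + b ≤ (j + i) * x + u + r. Then w * x + u + b + d ≤ (j + i) * x + u + r + d. p ≤ t, so p + w * x + u + b + d ≤ t + (j + i) * x + u + r + d.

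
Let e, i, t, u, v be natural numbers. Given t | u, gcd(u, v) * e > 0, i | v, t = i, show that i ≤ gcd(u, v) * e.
t = i and t | u, so i | u. i | v, so i | gcd(u, v). Then i | gcd(u, v) * e. gcd(u, v) * e > 0, so i ≤ gcd(u, v) * e.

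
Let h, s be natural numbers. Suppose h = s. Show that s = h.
Because h = s, by symmetry, s = h.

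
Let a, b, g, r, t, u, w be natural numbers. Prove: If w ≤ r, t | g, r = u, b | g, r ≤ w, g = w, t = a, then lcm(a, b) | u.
Because w ≤ r and r ≤ w, w = r. From g = w, g = r. r = u, so g = u. Because t = a and t | g, a | g. Since b | g, lcm(a, b) | g. Since g = u, lcm(a, b) | u.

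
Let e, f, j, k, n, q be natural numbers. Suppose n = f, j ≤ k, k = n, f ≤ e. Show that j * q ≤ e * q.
Because k = n and n = f, k = f. j ≤ k, so j ≤ f. Since f ≤ e, j ≤ e. Then j * q ≤ e * q.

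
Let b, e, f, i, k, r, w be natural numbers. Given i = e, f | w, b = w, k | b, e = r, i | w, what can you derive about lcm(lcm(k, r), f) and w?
lcm(lcm(k, r), f) | w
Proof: Because b = w and k | b, k | w. i = e and e = r, hence i = r. Since i | w, r | w. Because k | w, lcm(k, r) | w. Since f | w, lcm(lcm(k, r), f) | w.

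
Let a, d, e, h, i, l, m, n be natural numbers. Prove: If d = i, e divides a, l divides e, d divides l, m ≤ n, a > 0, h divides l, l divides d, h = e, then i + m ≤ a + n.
h = e and h divides l, therefore e divides l. Since l divides e, e = l. l divides d and d divides l, therefore l = d. Since d = i, l = i. e = l, so e = i. Because e divides a, i divides a. From a > 0, i ≤ a. m ≤ n, so i + m ≤ a + n.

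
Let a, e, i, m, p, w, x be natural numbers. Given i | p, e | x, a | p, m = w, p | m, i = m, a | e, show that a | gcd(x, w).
Because a | e and e | x, a | x. i = m and i | p, so m | p. p | m, so p = m. Since m = w, p = w. a | p, so a | w. a | x, so a | gcd(x, w).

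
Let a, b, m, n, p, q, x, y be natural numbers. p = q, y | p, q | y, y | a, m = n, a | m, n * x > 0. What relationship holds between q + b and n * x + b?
q + b ≤ n * x + b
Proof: p = q and y | p, hence y | q. Since q | y, y = q. m = n and a | m, hence a | n. y | a, so y | n. y = q, so q | n. Then q | n * x. From n * x > 0, q ≤ n * x. Then q + b ≤ n * x + b.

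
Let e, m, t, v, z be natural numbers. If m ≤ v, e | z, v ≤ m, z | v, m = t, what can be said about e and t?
e | t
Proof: v ≤ m and m ≤ v, therefore v = m. Since m = t, v = t. e | z and z | v, thus e | v. Since v = t, e | t.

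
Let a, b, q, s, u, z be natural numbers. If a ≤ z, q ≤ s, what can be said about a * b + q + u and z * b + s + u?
a * b + q + u ≤ z * b + s + u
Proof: a ≤ z. By multiplying by a non-negative, a * b ≤ z * b. From q ≤ s, q + u ≤ s + u. Since a * b ≤ z * b, a * b + q + u ≤ z * b + s + u.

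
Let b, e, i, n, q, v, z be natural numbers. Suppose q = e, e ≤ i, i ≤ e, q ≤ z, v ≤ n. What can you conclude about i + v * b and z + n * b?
i + v * b ≤ z + n * b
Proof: Because e ≤ i and i ≤ e, e = i. From q = e, q = i. q ≤ z, so i ≤ z. Because v ≤ n, by multiplying by a non-negative, v * b ≤ n * b. i ≤ z, so i + v * b ≤ z + n * b.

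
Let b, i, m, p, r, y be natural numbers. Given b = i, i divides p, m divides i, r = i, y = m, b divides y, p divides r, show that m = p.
y = m and b divides y, hence b divides m. b = i, so i divides m. From m divides i, m = i. r = i and p divides r, hence p divides i. Since i divides p, i = p. Since m = i, m = p.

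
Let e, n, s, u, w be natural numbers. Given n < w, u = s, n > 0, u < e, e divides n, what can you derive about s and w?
s < w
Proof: u = s and u < e, so s < e. Since e divides n and n > 0, e ≤ n. s < e, so s < n. n < w, so s < w.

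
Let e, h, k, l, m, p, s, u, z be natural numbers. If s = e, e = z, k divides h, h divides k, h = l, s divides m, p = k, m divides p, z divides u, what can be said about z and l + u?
z divides l + u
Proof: s = e and e = z, thus s = z. Since k divides h and h divides k, k = h. Since h = l, k = l. From p = k and m divides p, m divides k. Since s divides m, s divides k. k = l, so s divides l. s = z, so z divides l. z divides u, so z divides l + u.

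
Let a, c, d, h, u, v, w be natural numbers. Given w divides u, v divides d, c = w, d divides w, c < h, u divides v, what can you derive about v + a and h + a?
v + a < h + a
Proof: w divides u and u divides v, therefore w divides v. v divides d and d divides w, therefore v divides w. From w divides v, w = v. Since c = w, c = v. c < h, so v < h. Then v + a < h + a.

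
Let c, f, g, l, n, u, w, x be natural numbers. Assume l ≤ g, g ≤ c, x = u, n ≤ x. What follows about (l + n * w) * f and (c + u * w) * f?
(l + n * w) * f ≤ (c + u * w) * f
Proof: From l ≤ g and g ≤ c, l ≤ c. From x = u and n ≤ x, n ≤ u. By multiplying by a non-negative, n * w ≤ u * w. l ≤ c, so l + n * w ≤ c + u * w. By multiplying by a non-negative, (l + n * w) * f ≤ (c + u * w) * f.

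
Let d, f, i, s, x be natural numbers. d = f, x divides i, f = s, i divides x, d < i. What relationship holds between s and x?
s < x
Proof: Since i divides x and x divides i, i = x. d = f and f = s, hence d = s. Since d < i, s < i. i = x, so s < x.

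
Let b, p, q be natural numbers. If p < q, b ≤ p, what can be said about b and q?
b < q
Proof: Because b ≤ p and p < q, by transitivity, b < q.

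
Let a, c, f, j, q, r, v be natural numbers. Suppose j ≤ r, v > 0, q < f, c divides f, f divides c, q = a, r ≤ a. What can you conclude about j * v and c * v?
j * v < c * v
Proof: From j ≤ r and r ≤ a, j ≤ a. f divides c and c divides f, hence f = c. q = a and q < f, so a < f. f = c, so a < c. Since j ≤ a, j < c. Combined with v > 0, by multiplying by a positive, j * v < c * v.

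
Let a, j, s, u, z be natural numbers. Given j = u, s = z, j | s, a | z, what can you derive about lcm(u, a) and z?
lcm(u, a) | z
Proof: s = z and j | s, therefore j | z. Because j = u, u | z. Since a | z, lcm(u, a) | z.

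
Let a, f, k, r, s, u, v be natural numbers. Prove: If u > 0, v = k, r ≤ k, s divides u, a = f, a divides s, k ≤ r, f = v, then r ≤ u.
k ≤ r and r ≤ k, thus k = r. Since v = k, v = r. Because a = f and a divides s, f divides s. s divides u, so f divides u. u > 0, so f ≤ u. f = v, so v ≤ u. Since v = r, r ≤ u.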